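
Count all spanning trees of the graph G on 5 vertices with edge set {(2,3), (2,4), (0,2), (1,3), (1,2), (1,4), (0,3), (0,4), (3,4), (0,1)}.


By Kirchhoff's matrix tree theorem, the number of spanning trees equals
the determinant of any cofactor of the Laplacian matrix L.
G has 5 vertices and 10 edges.
Computing the (4 x 4) cofactor determinant gives 125.

125


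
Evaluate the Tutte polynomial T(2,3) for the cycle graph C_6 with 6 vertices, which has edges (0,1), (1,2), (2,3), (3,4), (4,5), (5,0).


T(C_6; x,y) = x + x^2 + ... + x^(5) + y.
T(2,3) = 2^1 + 2^2 + 2^3 + 2^4 + 2^5 + 3
= 2 + 4 + 8 + 16 + 32 + 3
= 65.

65


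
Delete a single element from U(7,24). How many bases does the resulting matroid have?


Deleting e from U(7,24) gives U(7,23) since n > r.
Bases of U(7,23) = (23 choose 7) = 245157.

245157


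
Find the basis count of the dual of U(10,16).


The dual of U(r,n) is U(n-r, n) = U(6,16).
Bases of U(6,16) are all (6)-element subsets.
|B(M*)| = C(16,6) = 16! / (6! * 10!) = 8008.

8008


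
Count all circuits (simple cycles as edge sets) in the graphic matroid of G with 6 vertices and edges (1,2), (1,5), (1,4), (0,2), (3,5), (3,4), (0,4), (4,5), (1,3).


A circuit in a graphic matroid = edge set of a simple cycle.
G has 6 vertices and 9 edges.
Enumerating all minimal edge subsets forming cycles...
Total circuits found: 12.

12


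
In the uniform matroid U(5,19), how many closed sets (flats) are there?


Flats of U(5,19): every subset of size < 5 is a flat, plus E itself.
Count = C(19,0) + C(19,1) + C(19,2) + C(19,3) + C(19,4) + 1
     = 1 + 19 + 171 + 969 + 3876 + 1
     = 5037.

5037


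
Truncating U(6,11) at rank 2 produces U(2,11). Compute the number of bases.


Truncating U(6,11) to rank 2 gives U(2,11).
Bases of U(2,11) are all 2-element subsets of 11 elements.
Number of bases = C(11,2) = 11! / (2! * 9!) = 55.

55


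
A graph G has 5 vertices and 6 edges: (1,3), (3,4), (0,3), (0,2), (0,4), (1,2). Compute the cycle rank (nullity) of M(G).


Cycle rank (nullity) = |E| - r(M) = |E| - (|V| - c).
|E| = 6, |V| = 5, c = 1.
Nullity = 6 - (5 - 1) = 6 - 4 = 2.

2


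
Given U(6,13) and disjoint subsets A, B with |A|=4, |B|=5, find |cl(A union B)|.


|A union B| = 4 + 5 = 9 (disjoint).
In U(6,13), cl(S) = S if |S| < 6, else cl(S) = E.
Since 9 >= 6, cl(A union B) = E.
|cl(A union B)| = 13.

13


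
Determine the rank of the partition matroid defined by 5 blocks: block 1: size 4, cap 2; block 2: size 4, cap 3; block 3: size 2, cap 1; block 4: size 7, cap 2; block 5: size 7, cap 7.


Rank of a partition matroid = sum of min(|Si|, ci) for each block.
= min(4,2) + min(4,3) + min(2,1) + min(7,2) + min(7,7)
= 2 + 3 + 1 + 2 + 7
= 15.

15


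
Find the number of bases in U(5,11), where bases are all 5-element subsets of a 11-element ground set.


Bases of U(5,11) are all 5-element subsets of the 11-element ground set.
Number of bases = C(11,5).
C(11,5) = 11! / (5! * 6!) = 462.

462


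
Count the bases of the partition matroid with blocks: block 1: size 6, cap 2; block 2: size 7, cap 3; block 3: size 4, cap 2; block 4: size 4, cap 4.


A basis picks exactly ci elements from block i.
Number of bases = product of C(|Si|, ci).
= C(6,2) * C(7,3) * C(4,2) * C(4,4)
= 15 * 35 * 6 * 1
= 3150.

3150


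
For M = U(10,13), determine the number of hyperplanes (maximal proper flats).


Hyperplanes of U(10,13) are flats of rank 9.
In a uniform matroid, these are exactly the (9)-element subsets.
Count = (13 choose 9) = 715.

715


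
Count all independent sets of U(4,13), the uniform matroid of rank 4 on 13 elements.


Independent sets of U(4,13) are all subsets of size <= 4.
Count = (13 choose 0) + (13 choose 1) + (13 choose 2) + (13 choose 3) + (13 choose 4)
     = 1 + 13 + 78 + 286 + 715
     = 1093.

1093


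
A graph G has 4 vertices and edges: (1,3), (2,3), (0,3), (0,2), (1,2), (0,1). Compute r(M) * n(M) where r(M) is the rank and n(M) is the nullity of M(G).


r(M) = |V| - c = 4 - 1 = 3.
nullity = |E| - r(M) = 6 - 3 = 3.
Product = 3 * 3 = 9.

9


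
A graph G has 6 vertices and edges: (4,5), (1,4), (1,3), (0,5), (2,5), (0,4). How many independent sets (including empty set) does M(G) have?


An independent set in a graphic matroid is an acyclic edge subset.
G has 6 vertices and 6 edges.
Enumerate all 2^6 = 64 subsets, checking for acyclicity.
Total independent sets = 56.

56


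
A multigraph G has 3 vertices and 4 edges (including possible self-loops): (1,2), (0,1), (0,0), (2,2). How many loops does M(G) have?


In a graphic matroid, a loop is a self-loop edge (u,u) with rank 0.
Examining all 4 edges for self-loops...
Self-loops found: (0,0), (2,2)
Number of loops = 2.

2


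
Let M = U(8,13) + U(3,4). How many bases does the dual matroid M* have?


(M1+M2)* = M1* + M2*.
M1* = U(5,13), bases: C(13,5) = 1287.
M2* = U(1,4), bases: C(4,1) = 4.
|B(M*)| = 1287 * 4 = 5148.

5148


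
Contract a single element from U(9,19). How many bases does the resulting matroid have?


Contracting e from U(9,19) gives U(8,18).
Bases of U(8,18) = C(18,8) = 43758.

43758


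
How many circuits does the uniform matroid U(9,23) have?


In U(9,23), circuits are the (10)-element subsets.
Any set of 10 elements is dependent, and removing any one element gives
an independent set of size 9, so it is a minimal dependent set.
Number of circuits = (23 choose 10) = 1144066.

1144066


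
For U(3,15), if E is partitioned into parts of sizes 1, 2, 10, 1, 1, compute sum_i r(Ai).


r(Ai) = min(|Ai|, 3) for each part.
Sum = min(1,3) + min(2,3) + min(10,3) + min(1,3) + min(1,3)
    = 1 + 2 + 3 + 1 + 1
    = 8.

8


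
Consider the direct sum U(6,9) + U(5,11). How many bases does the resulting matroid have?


Bases of a direct sum M1 + M2: |B| = |B(M1)| * |B(M2)|.
|B(U(6,9))| = C(9,6) = 84.
|B(U(5,11))| = C(11,5) = 462.
Total bases = 84 * 462 = 38808.

38808


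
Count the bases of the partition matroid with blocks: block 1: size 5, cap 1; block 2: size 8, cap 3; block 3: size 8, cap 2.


A basis picks exactly ci elements from block i.
Number of bases = product of C(|Si|, ci).
= C(5,1) * C(8,3) * C(8,2)
= 5 * 56 * 28
= 7840.

7840


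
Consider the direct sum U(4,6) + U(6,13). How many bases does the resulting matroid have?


Bases of a direct sum M1 + M2: |B| = |B(M1)| * |B(M2)|.
|B(U(4,6))| = C(6,4) = 15.
|B(U(6,13))| = C(13,6) = 1716.
Total bases = 15 * 1716 = 25740.

25740


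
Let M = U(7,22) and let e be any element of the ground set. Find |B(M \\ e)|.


Deleting e from U(7,22) gives U(7,21) since n > r.
Bases of U(7,21) = C(21,7) = 21! / (7! * 14!) = 116280.

116280


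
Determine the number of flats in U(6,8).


Flats of U(6,8): every subset of size < 6 is a flat, plus E itself.
Count = (8 choose 0) + (8 choose 1) + (8 choose 2) + (8 choose 3) + (8 choose 4) + (8 choose 5) + 1
     = 1 + 8 + 28 + 56 + 70 + 56 + 1
     = 220.

220


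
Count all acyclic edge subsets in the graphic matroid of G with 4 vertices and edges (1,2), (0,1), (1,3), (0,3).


An independent set in a graphic matroid is an acyclic edge subset.
G has 4 vertices and 4 edges.
Enumerate all 2^4 = 16 subsets, checking for acyclicity.
Total independent sets = 14.

14


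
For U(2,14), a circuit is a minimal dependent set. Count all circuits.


In U(2,14), circuits are the (3)-element subsets.
Any set of 3 elements is dependent, and removing any one element gives
an independent set of size 2, so it is a minimal dependent set.
Number of circuits = (14 choose 3) = 364.

364


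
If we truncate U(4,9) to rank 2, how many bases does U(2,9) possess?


Truncating U(4,9) to rank 2 gives U(2,9).
Bases of U(2,9) are all 2-element subsets of 9 elements.
Number of bases = (9 choose 2) = 36.

36


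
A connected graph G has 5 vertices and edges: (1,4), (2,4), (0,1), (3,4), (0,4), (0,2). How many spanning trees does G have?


By Kirchhoff's matrix tree theorem, the number of spanning trees equals
the determinant of any cofactor of the Laplacian matrix L.
G has 5 vertices and 6 edges.
Computing the (4 x 4) cofactor determinant gives 8.

8


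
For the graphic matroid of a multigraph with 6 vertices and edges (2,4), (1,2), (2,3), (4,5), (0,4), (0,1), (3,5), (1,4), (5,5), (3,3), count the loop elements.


In a graphic matroid, a loop is a self-loop edge (u,u) with rank 0.
Examining all 10 edges for self-loops...
Self-loops found: (5,5), (3,3)
Number of loops = 2.

2


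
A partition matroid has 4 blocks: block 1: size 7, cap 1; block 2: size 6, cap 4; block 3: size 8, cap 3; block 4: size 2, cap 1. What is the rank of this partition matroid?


Rank of a partition matroid = sum of min(|Si|, ci) for each block.
= min(7,1) + min(6,4) + min(8,3) + min(2,1)
= 1 + 4 + 3 + 1
= 9.

9


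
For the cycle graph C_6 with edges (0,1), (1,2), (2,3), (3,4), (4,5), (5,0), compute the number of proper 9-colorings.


P(C_6, k) = (k-1)^6 + (-1)^6*(k-1).
P(9) = (8)^6 + 8
= 262144 + 8 = 262152.

262152


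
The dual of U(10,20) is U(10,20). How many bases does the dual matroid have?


The dual of U(r,n) is U(n-r, n) = U(10,20).
Bases of U(10,20) are all (10)-element subsets.
|B(M*)| = (20 choose 10) = 184756.

184756


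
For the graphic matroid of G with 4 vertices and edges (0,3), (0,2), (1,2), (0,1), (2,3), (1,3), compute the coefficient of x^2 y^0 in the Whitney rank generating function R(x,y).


R(x,y) = sum over A in 2^E of x^(r(E)-r(A)) * y^(|A|-r(A)).
G has 4 vertices, 6 edges. r(E) = 3.
Enumerate all 2^6 = 64 subsets.
Count subsets with r(E)-r(A)=2 and |A|-r(A)=0: 6.

6


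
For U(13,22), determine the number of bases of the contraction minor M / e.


Contracting e from U(13,22) gives U(12,21).
Bases of U(12,21) = (21 choose 12) = 293930.

293930


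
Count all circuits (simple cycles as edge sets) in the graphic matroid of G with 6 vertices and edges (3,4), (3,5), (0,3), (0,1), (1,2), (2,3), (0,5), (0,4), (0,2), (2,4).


A circuit in a graphic matroid = edge set of a simple cycle.
G has 6 vertices and 10 edges.
Enumerating all minimal edge subsets forming cycles...
Total circuits found: 19.

19


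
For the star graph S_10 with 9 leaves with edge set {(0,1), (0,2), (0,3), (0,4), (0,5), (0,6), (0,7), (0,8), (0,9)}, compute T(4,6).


A star on 10 vertices is a tree with 9 edges.
T(x,y) = x^(9) for any tree.
T(4,6) = 4^9 = 262144.

262144


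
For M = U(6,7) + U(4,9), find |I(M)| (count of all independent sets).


For a direct sum, |I(M1+M2)| = |I(M1)| * |I(M2)|.
|I(U(6,7))| = sum C(7,k) for k=0..6 = 127.
|I(U(4,9))| = sum C(9,k) for k=0..4 = 256.
Total = 127 * 256 = 32512.

32512


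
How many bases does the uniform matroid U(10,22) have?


Bases of U(10,22) are all 10-element subsets of the 22-element ground set.
Number of bases = C(22,10).
C(22,10) = 646646.

646646


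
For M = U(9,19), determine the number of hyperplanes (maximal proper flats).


Hyperplanes of U(9,19) are flats of rank 8.
In a uniform matroid, these are exactly the (8)-element subsets.
Count = C(19,8) = 75582.

75582


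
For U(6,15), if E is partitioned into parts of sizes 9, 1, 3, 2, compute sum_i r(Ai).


r(Ai) = min(|Ai|, 6) for each part.
Sum = min(9,6) + min(1,6) + min(3,6) + min(2,6)
    = 6 + 1 + 3 + 2
    = 12.

12


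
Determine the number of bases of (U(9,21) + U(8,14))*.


(M1+M2)* = M1* + M2*.
M1* = U(12,21), bases: C(21,12) = 293930.
M2* = U(6,14), bases: C(14,6) = 3003.
|B(M*)| = 293930 * 3003 = 882671790.

882671790


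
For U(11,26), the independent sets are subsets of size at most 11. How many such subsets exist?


Independent sets of U(11,26) are all subsets of size <= 11.
Count = C(26,0) + C(26,1) + C(26,2) + C(26,3) + C(26,4) + C(26,5) + C(26,6) + C(26,7) + C(26,8) + C(26,9) + C(26,10) + C(26,11)
     = 1 + 26 + 325 + 2600 + 14950 + 65780 + 230230 + 657800 + 1562275 + 3124550 + 5311735 + 7726160
     = 18696432.

18696432


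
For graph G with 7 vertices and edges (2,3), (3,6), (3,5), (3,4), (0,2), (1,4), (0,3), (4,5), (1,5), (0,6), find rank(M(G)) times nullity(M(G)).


r(M) = |V| - c = 7 - 1 = 6.
nullity = |E| - r(M) = 10 - 6 = 4.
Product = 6 * 4 = 24.

24


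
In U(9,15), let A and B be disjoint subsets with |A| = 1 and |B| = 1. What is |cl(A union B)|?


|A union B| = 1 + 1 = 2 (disjoint).
In U(9,15), cl(S) = S if |S| < 9, else cl(S) = E.
Since 2 < 9, cl(A union B) = A union B.
|cl(A union B)| = 2.

2


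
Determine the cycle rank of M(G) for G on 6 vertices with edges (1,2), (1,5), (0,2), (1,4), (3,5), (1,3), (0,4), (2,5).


Cycle rank (nullity) = |E| - r(M) = |E| - (|V| - c).
|E| = 8, |V| = 6, c = 1.
Nullity = 8 - (6 - 1) = 8 - 5 = 3.

3


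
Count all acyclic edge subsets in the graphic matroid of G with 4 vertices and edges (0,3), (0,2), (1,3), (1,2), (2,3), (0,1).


An independent set in a graphic matroid is an acyclic edge subset.
G has 4 vertices and 6 edges.
Enumerate all 2^6 = 64 subsets, checking for acyclicity.
Total independent sets = 38.

38


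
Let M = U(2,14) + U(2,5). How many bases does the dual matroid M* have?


(M1+M2)* = M1* + M2*.
M1* = U(12,14), bases: C(14,12) = 91.
M2* = U(3,5), bases: C(5,3) = 10.
|B(M*)| = 91 * 10 = 910.

910


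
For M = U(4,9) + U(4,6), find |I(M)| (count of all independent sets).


For a direct sum, |I(M1+M2)| = |I(M1)| * |I(M2)|.
|I(U(4,9))| = sum C(9,k) for k=0..4 = 256.
|I(U(4,6))| = sum C(6,k) for k=0..4 = 57.
Total = 256 * 57 = 14592.

14592


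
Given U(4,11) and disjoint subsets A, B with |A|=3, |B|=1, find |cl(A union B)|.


|A union B| = 3 + 1 = 4 (disjoint).
In U(4,11), cl(S) = S if |S| < 4, else cl(S) = E.
Since 4 >= 4, cl(A union B) = E.
|cl(A union B)| = 11.

11


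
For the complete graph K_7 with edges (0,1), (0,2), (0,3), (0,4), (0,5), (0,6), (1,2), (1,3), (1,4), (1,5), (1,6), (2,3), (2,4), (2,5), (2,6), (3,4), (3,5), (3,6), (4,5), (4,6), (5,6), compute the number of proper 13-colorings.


P(K_7, k) = k(k-1)(k-2)...(k-6).
P(13) = (13) * (12) * (11) * (10) * (9) * (8) * (7) = 8648640.

8648640


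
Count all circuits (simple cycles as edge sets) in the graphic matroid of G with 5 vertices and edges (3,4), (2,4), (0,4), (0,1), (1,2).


A circuit in a graphic matroid = edge set of a simple cycle.
G has 5 vertices and 5 edges.
Enumerating all minimal edge subsets forming cycles...
Total circuits found: 1.

1


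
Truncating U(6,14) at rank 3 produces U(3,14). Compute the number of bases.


Truncating U(6,14) to rank 3 gives U(3,14).
Bases of U(3,14) are all 3-element subsets of 14 elements.
Number of bases = C(14,3) = (14 * 13 * 12) / (1 * 2 * 3) = 364.

364


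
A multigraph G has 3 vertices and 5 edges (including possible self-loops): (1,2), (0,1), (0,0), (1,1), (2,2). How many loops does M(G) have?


In a graphic matroid, a loop is a self-loop edge (u,u) with rank 0.
Examining all 5 edges for self-loops...
Self-loops found: (0,0), (1,1), (2,2)
Number of loops = 3.

3


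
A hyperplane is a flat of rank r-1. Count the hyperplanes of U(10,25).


Hyperplanes of U(10,25) are flats of rank 9.
In a uniform matroid, these are exactly the (9)-element subsets.
Count = C(25,9) = 25! / (9! * 16!) = 2042975.

2042975


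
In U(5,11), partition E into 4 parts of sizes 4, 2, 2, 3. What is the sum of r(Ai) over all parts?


r(Ai) = min(|Ai|, 5) for each part.
Sum = min(4,5) + min(2,5) + min(2,5) + min(3,5)
    = 4 + 2 + 2 + 3
    = 11.

11


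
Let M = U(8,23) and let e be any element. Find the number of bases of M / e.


Contracting e from U(8,23) gives U(7,22).
Bases of U(7,22) = (22 choose 7) = 170544.

170544


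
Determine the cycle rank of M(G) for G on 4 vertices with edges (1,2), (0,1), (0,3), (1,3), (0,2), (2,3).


Cycle rank (nullity) = |E| - r(M) = |E| - (|V| - c).
|E| = 6, |V| = 4, c = 1.
Nullity = 6 - (4 - 1) = 6 - 3 = 3.

3


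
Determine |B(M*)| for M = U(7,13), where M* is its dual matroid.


The dual of U(r,n) is U(n-r, n) = U(6,13).
Bases of U(6,13) are all (6)-element subsets.
|B(M*)| = (13 choose 6) = 1716.

1716


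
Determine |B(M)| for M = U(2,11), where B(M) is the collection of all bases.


Bases of U(2,11) are all 2-element subsets of the 11-element ground set.
Number of bases = C(11,2).
C(11,2) = (11 * 10) / (1 * 2) = 55.

55


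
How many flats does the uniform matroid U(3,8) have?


Flats of U(3,8): every subset of size < 3 is a flat, plus E itself.
Count = C(8,0) + C(8,1) + C(8,2) + 1
     = 1 + 8 + 28 + 1
     = 38.

38


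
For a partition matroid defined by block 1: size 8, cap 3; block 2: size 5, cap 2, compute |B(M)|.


A basis picks exactly ci elements from block i.
Number of bases = product of C(|Si|, ci).
= C(8,3) * C(5,2)
= 56 * 10
= 560.

560


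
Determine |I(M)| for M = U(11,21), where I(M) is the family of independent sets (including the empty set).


Independent sets of U(11,21) are all subsets of size <= 11.
Count = (21 choose 0) + (21 choose 1) + (21 choose 2) + (21 choose 3) + (21 choose 4) + (21 choose 5) + (21 choose 6) + (21 choose 7) + (21 choose 8) + (21 choose 9) + (21 choose 10) + (21 choose 11)
     = 1 + 21 + 210 + 1330 + 5985 + 20349 + 54264 + 116280 + 203490 + 293930 + 352716 + 352716
     = 1401292.

1401292


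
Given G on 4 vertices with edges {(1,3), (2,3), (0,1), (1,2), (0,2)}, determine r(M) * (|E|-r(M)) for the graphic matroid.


r(M) = |V| - c = 4 - 1 = 3.
nullity = |E| - r(M) = 5 - 3 = 2.
Product = 3 * 2 = 6.

6


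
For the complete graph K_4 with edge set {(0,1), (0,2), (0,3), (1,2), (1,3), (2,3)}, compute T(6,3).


T(K_4; x,y) = x^3 + 3x^2 + 4xy + 2x + y^3 + 3y^2 + 2y.
Substituting x=6, y=3:
= 216 + 108 + 72 + 12 + 27 + 27 + 6
= 468.

468


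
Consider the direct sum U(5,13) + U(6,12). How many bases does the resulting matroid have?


Bases of a direct sum M1 + M2: |B| = |B(M1)| * |B(M2)|.
|B(U(5,13))| = C(13,5) = 1287.
|B(U(6,12))| = C(12,6) = 924.
Total bases = 1287 * 924 = 1189188.

1189188


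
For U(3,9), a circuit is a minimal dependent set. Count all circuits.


In U(3,9), circuits are the (4)-element subsets.
Any set of 4 elements is dependent, and removing any one element gives
an independent set of size 3, so it is a minimal dependent set.
Number of circuits = (9 choose 4) = 126.

126


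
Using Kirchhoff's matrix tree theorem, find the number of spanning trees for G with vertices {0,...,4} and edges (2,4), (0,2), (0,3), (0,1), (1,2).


By Kirchhoff's matrix tree theorem, the number of spanning trees equals
the determinant of any cofactor of the Laplacian matrix L.
G has 5 vertices and 5 edges.
Computing the (4 x 4) cofactor determinant gives 3.

3


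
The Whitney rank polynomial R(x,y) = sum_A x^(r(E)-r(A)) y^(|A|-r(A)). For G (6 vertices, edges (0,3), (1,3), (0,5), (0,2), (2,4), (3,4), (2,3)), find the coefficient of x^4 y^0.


R(x,y) = sum over A in 2^E of x^(r(E)-r(A)) * y^(|A|-r(A)).
G has 6 vertices, 7 edges. r(E) = 5.
Enumerate all 2^7 = 128 subsets.
Count subsets with r(E)-r(A)=4 and |A|-r(A)=0: 7.

7


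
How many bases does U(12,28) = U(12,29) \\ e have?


Deleting e from U(12,29) gives U(12,28) since n > r.
Bases of U(12,28) = C(28,12) = 28! / (12! * 16!) = 30421755.

30421755


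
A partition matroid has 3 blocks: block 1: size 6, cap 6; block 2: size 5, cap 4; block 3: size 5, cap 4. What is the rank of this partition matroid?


Rank of a partition matroid = sum of min(|Si|, ci) for each block.
= min(6,6) + min(5,4) + min(5,4)
= 6 + 4 + 4
= 14.

14


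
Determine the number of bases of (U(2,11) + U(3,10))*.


(M1+M2)* = M1* + M2*.
M1* = U(9,11), bases: C(11,9) = 55.
M2* = U(7,10), bases: C(10,7) = 120.
|B(M*)| = 55 * 120 = 6600.

6600


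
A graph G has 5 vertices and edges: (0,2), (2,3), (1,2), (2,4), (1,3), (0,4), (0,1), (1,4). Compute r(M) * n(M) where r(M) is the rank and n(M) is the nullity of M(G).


r(M) = |V| - c = 5 - 1 = 4.
nullity = |E| - r(M) = 8 - 4 = 4.
Product = 4 * 4 = 16.

16


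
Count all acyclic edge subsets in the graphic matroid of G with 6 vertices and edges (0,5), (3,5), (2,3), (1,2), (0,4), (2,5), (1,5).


An independent set in a graphic matroid is an acyclic edge subset.
G has 6 vertices and 7 edges.
Enumerate all 2^7 = 128 subsets, checking for acyclicity.
Total independent sets = 96.

96


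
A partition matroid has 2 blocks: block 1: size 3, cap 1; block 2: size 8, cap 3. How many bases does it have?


A basis picks exactly ci elements from block i.
Number of bases = product of C(|Si|, ci).
= C(3,1) * C(8,3)
= 3 * 56
= 168.

168


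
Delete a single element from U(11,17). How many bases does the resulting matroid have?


Deleting e from U(11,17) gives U(11,16) since n > r.
Bases of U(11,16) = C(16,11) = 4368.

4368


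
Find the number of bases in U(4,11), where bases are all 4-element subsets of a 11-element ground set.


Bases of U(4,11) are all 4-element subsets of the 11-element ground set.
Number of bases = C(11,4).
(11 choose 4) = 330.

330


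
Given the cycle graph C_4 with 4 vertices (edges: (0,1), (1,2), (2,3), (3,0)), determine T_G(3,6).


T(C_4; x,y) = x + x^2 + ... + x^(3) + y.
T(3,6) = 3^1 + 3^2 + 3^3 + 6
= 3 + 9 + 27 + 6
= 45.

45


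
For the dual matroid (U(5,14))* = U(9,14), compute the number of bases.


The dual of U(r,n) is U(n-r, n) = U(9,14).
Bases of U(9,14) are all (9)-element subsets.
|B(M*)| = C(14,9) = 14! / (9! * 5!) = 2002.

2002


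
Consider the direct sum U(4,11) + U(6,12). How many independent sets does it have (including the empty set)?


For a direct sum, |I(M1+M2)| = |I(M1)| * |I(M2)|.
|I(U(4,11))| = sum C(11,k) for k=0..4 = 562.
|I(U(6,12))| = sum C(12,k) for k=0..6 = 2510.
Total = 562 * 2510 = 1410620.

1410620


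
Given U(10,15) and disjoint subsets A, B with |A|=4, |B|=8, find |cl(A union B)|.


|A union B| = 4 + 8 = 12 (disjoint).
In U(10,15), cl(S) = S if |S| < 10, else cl(S) = E.
Since 12 >= 10, cl(A union B) = E.
|cl(A union B)| = 15.

15


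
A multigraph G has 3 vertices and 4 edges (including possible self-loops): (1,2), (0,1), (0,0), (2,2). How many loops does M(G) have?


In a graphic matroid, a loop is a self-loop edge (u,u) with rank 0.
Examining all 4 edges for self-loops...
Self-loops found: (0,0), (2,2)
Number of loops = 2.

2


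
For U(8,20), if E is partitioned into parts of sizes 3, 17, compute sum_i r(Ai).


r(Ai) = min(|Ai|, 8) for each part.
Sum = min(3,8) + min(17,8)
    = 3 + 8
    = 11.

11


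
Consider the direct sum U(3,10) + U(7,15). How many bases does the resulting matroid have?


Bases of a direct sum M1 + M2: |B| = |B(M1)| * |B(M2)|.
|B(U(3,10))| = C(10,3) = 120.
|B(U(7,15))| = C(15,7) = 6435.
Total bases = 120 * 6435 = 772200.

772200


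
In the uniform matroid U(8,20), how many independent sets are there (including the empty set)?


Independent sets of U(8,20) are all subsets of size <= 8.
Count = (20 choose 0) + (20 choose 1) + (20 choose 2) + (20 choose 3) + (20 choose 4) + (20 choose 5) + (20 choose 6) + (20 choose 7) + (20 choose 8)
     = 1 + 20 + 190 + 1140 + 4845 + 15504 + 38760 + 77520 + 125970
     = 263950.

263950


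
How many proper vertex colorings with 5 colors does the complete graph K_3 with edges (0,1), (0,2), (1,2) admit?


P(K_3, k) = k(k-1)(k-2)...(k-2).
P(5) = (5) * (4) * (3) = 60.

60


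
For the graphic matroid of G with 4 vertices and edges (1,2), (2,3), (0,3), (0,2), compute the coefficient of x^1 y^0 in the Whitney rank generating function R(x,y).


R(x,y) = sum over A in 2^E of x^(r(E)-r(A)) * y^(|A|-r(A)).
G has 4 vertices, 4 edges. r(E) = 3.
Enumerate all 2^4 = 16 subsets.
Count subsets with r(E)-r(A)=1 and |A|-r(A)=0: 6.

6


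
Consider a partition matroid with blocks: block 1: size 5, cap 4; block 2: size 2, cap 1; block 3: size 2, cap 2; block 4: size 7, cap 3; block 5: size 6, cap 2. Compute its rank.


Rank of a partition matroid = sum of min(|Si|, ci) for each block.
= min(5,4) + min(2,1) + min(2,2) + min(7,3) + min(6,2)
= 4 + 1 + 2 + 3 + 2
= 12.

12


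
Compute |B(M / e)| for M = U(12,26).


Contracting e from U(12,26) gives U(11,25).
Bases of U(11,25) = C(25,11) = 4457400.

4457400


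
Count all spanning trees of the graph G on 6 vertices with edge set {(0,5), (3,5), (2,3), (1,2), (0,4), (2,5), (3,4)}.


By Kirchhoff's matrix tree theorem, the number of spanning trees equals
the determinant of any cofactor of the Laplacian matrix L.
G has 6 vertices and 7 edges.
Computing the (5 x 5) cofactor determinant gives 11.

11


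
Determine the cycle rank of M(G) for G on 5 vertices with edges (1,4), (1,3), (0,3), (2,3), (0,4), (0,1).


Cycle rank (nullity) = |E| - r(M) = |E| - (|V| - c).
|E| = 6, |V| = 5, c = 1.
Nullity = 6 - (5 - 1) = 6 - 4 = 2.

2


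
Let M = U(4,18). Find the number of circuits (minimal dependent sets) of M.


In U(4,18), circuits are the (5)-element subsets.
Any set of 5 elements is dependent, and removing any one element gives
an independent set of size 4, so it is a minimal dependent set.
Number of circuits = C(18,5) = 8568.

8568


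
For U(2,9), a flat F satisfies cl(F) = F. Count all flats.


Flats of U(2,9): every subset of size < 2 is a flat, plus E itself.
Count = C(9,0) + C(9,1) + 1
     = 1 + 9 + 1
     = 11.

11


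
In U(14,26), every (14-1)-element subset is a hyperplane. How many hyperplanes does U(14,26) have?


Hyperplanes of U(14,26) are flats of rank 13.
In a uniform matroid, these are exactly the (13)-element subsets.
Count = (26 choose 13) = 10400600.

10400600


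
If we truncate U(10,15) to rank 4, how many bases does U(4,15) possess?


Truncating U(10,15) to rank 4 gives U(4,15).
Bases of U(4,15) are all 4-element subsets of 15 elements.
Number of bases = C(15,4) = (15 * 14 * 13 * 12) / (1 * 2 * 3 * 4) = 1365.

1365


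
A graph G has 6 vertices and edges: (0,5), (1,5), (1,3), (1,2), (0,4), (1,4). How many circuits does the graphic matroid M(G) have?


A circuit in a graphic matroid = edge set of a simple cycle.
G has 6 vertices and 6 edges.
Enumerating all minimal edge subsets forming cycles...
Total circuits found: 1.

1


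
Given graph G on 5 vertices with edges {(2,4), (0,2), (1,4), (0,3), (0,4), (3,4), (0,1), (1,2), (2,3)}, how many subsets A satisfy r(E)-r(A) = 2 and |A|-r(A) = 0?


R(x,y) = sum over A in 2^E of x^(r(E)-r(A)) * y^(|A|-r(A)).
G has 5 vertices, 9 edges. r(E) = 4.
Enumerate all 2^9 = 512 subsets.
Count subsets with r(E)-r(A)=2 and |A|-r(A)=0: 36.

36


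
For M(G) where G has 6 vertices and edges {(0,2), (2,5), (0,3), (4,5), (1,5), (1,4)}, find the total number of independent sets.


An independent set in a graphic matroid is an acyclic edge subset.
G has 6 vertices and 6 edges.
Enumerate all 2^6 = 64 subsets, checking for acyclicity.
Total independent sets = 56.

56


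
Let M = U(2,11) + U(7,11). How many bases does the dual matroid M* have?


(M1+M2)* = M1* + M2*.
M1* = U(9,11), bases: C(11,9) = 55.
M2* = U(4,11), bases: C(11,4) = 330.
|B(M*)| = 55 * 330 = 18150.

18150


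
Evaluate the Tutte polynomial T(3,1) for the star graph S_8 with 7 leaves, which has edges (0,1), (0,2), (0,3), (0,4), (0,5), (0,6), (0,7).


A star on 8 vertices is a tree with 7 edges.
T(x,y) = x^(7) for any tree.
T(3,1) = 3^7 = 2187.

2187


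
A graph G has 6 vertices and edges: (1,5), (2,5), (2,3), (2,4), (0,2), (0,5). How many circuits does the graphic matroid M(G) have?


A circuit in a graphic matroid = edge set of a simple cycle.
G has 6 vertices and 6 edges.
Enumerating all minimal edge subsets forming cycles...
Total circuits found: 1.

1


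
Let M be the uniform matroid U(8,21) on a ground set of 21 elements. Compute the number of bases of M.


Bases of U(8,21) are all 8-element subsets of the 21-element ground set.
Number of bases = C(21,8).
C(21,8) = 203490.

203490


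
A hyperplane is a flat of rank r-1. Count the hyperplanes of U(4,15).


Hyperplanes of U(4,15) are flats of rank 3.
In a uniform matroid, these are exactly the (3)-element subsets.
Count = C(15,3) = (15 * 14 * 13) / (1 * 2 * 3) = 455.

455


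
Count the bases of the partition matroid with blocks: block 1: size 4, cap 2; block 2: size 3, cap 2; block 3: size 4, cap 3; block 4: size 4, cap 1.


A basis picks exactly ci elements from block i.
Number of bases = product of C(|Si|, ci).
= C(4,2) * C(3,2) * C(4,3) * C(4,1)
= 6 * 3 * 4 * 4
= 288.

288


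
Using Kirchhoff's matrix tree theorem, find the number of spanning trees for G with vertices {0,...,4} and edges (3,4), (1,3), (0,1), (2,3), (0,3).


By Kirchhoff's matrix tree theorem, the number of spanning trees equals
the determinant of any cofactor of the Laplacian matrix L.
G has 5 vertices and 5 edges.
Computing the (4 x 4) cofactor determinant gives 3.

3


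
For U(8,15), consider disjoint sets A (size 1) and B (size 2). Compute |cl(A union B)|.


|A union B| = 1 + 2 = 3 (disjoint).
In U(8,15), cl(S) = S if |S| < 8, else cl(S) = E.
Since 3 < 8, cl(A union B) = A union B.
|cl(A union B)| = 3.

3


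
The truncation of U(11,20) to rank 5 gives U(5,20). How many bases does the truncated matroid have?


Truncating U(11,20) to rank 5 gives U(5,20).
Bases of U(5,20) are all 5-element subsets of 20 elements.
Number of bases = C(20,5) = 15504.

15504


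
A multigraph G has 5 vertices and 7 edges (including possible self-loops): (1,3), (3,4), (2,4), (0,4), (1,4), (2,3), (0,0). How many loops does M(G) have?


In a graphic matroid, a loop is a self-loop edge (u,u) with rank 0.
Examining all 7 edges for self-loops...
Self-loops found: (0,0)
Number of loops = 1.

1


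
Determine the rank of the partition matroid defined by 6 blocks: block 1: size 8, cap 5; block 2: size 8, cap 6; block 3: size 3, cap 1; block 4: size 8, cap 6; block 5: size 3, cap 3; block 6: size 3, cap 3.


Rank of a partition matroid = sum of min(|Si|, ci) for each block.
= min(8,5) + min(8,6) + min(3,1) + min(8,6) + min(3,3) + min(3,3)
= 5 + 6 + 1 + 6 + 3 + 3
= 24.

24


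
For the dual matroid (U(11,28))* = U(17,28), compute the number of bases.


The dual of U(r,n) is U(n-r, n) = U(17,28).
Bases of U(17,28) are all (17)-element subsets.
|B(M*)| = C(28,17) = 21474180.

21474180


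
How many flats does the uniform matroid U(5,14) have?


Flats of U(5,14): every subset of size < 5 is a flat, plus E itself.
Count = C(14,0) + C(14,1) + C(14,2) + C(14,3) + C(14,4) + 1
     = 1 + 14 + 91 + 364 + 1001 + 1
     = 1472.

1472


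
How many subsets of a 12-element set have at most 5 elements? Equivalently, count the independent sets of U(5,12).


Independent sets of U(5,12) are all subsets of size <= 5.
Count = C(12,0) + C(12,1) + C(12,2) + C(12,3) + C(12,4) + C(12,5)
     = 1 + 12 + 66 + 220 + 495 + 792
     = 1586.

1586


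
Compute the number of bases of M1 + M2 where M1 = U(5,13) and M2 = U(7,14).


Bases of a direct sum M1 + M2: |B| = |B(M1)| * |B(M2)|.
|B(U(5,13))| = C(13,5) = 1287.
|B(U(7,14))| = C(14,7) = 3432.
Total bases = 1287 * 3432 = 4416984.

4416984


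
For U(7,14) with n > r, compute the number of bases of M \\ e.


Deleting e from U(7,14) gives U(7,13) since n > r.
Bases of U(7,13) = (13 choose 7) = 1716.

1716


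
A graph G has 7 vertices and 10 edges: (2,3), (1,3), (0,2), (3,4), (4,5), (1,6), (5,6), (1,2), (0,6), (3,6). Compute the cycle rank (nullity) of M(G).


Cycle rank (nullity) = |E| - r(M) = |E| - (|V| - c).
|E| = 10, |V| = 7, c = 1.
Nullity = 10 - (7 - 1) = 10 - 6 = 4.

4


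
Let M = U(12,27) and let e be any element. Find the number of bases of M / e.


Contracting e from U(12,27) gives U(11,26).
Bases of U(11,26) = (26 choose 11) = 7726160.

7726160


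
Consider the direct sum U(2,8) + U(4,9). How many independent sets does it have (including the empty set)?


For a direct sum, |I(M1+M2)| = |I(M1)| * |I(M2)|.
|I(U(2,8))| = sum C(8,k) for k=0..2 = 37.
|I(U(4,9))| = sum C(9,k) for k=0..4 = 256.
Total = 37 * 256 = 9472.

9472


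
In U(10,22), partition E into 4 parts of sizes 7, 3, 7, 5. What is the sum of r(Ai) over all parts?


r(Ai) = min(|Ai|, 10) for each part.
Sum = min(7,10) + min(3,10) + min(7,10) + min(5,10)
    = 7 + 3 + 7 + 5
    = 22.

22


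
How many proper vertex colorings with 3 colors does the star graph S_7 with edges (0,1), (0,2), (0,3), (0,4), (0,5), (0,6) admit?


P(tree, k) = k * (k-1)^(6) for any tree on 7 vertices.
P(3) = 3 * 2^6 = 3 * 64 = 192.

192


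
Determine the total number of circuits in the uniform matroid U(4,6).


In U(4,6), circuits are the (5)-element subsets.
Any set of 5 elements is dependent, and removing any one element gives
an independent set of size 4, so it is a minimal dependent set.
Number of circuits = C(6,5) = 6.

6


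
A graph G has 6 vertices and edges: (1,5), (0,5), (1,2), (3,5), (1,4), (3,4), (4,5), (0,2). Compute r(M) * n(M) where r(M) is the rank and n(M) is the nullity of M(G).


r(M) = |V| - c = 6 - 1 = 5.
nullity = |E| - r(M) = 8 - 5 = 3.
Product = 5 * 3 = 15.

15


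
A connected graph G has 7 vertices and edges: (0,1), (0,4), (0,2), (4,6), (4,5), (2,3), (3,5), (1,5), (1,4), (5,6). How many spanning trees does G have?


By Kirchhoff's matrix tree theorem, the number of spanning trees equals
the determinant of any cofactor of the Laplacian matrix L.
G has 7 vertices and 10 edges.
Computing the (6 x 6) cofactor determinant gives 82.

82


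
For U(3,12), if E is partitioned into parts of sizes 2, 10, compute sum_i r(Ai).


r(Ai) = min(|Ai|, 3) for each part.
Sum = min(2,3) + min(10,3)
    = 2 + 3
    = 5.

5


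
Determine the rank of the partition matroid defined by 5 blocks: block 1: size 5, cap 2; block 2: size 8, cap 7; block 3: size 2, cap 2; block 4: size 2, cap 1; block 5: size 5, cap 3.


Rank of a partition matroid = sum of min(|Si|, ci) for each block.
= min(5,2) + min(8,7) + min(2,2) + min(2,1) + min(5,3)
= 2 + 7 + 2 + 1 + 3
= 15.

15


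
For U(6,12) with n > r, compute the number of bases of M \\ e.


Deleting e from U(6,12) gives U(6,11) since n > r.
Bases of U(6,11) = C(11,6) = 11! / (6! * 5!) = 462.

462


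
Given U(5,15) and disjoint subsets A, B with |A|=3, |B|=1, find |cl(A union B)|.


|A union B| = 3 + 1 = 4 (disjoint).
In U(5,15), cl(S) = S if |S| < 5, else cl(S) = E.
Since 4 < 5, cl(A union B) = A union B.
|cl(A union B)| = 4.

4


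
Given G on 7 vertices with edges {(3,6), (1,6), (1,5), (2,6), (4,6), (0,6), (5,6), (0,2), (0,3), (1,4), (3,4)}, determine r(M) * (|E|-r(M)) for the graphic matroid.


r(M) = |V| - c = 7 - 1 = 6.
nullity = |E| - r(M) = 11 - 6 = 5.
Product = 6 * 5 = 30.

30


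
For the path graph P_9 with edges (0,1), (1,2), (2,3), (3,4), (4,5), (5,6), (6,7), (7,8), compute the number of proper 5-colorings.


P(P_9, k) = k * (k-1)^(8).
P(5) = 5 * 4^8 = 5 * 65536 = 327680.

327680


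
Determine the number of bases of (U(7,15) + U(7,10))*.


(M1+M2)* = M1* + M2*.
M1* = U(8,15), bases: C(15,8) = 6435.
M2* = U(3,10), bases: C(10,3) = 120.
|B(M*)| = 6435 * 120 = 772200.

772200


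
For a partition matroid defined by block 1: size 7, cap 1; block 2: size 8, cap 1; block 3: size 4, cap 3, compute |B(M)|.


A basis picks exactly ci elements from block i.
Number of bases = product of C(|Si|, ci).
= C(7,1) * C(8,1) * C(4,3)
= 7 * 8 * 4
= 224.

224


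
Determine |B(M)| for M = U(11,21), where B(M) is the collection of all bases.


Bases of U(11,21) are all 11-element subsets of the 21-element ground set.
Number of bases = C(21,11).
C(21,11) = 21! / (11! * 10!) = 352716.

352716


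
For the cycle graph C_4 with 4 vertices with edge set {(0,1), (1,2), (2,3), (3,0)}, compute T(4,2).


T(C_4; x,y) = x + x^2 + ... + x^(3) + y.
T(4,2) = 4^1 + 4^2 + 4^3 + 2
= 4 + 16 + 64 + 2
= 86.

86


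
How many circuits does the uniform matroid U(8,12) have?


In U(8,12), circuits are the (9)-element subsets.
Any set of 9 elements is dependent, and removing any one element gives
an independent set of size 8, so it is a minimal dependent set.
Number of circuits = C(12,9) = 220.

220


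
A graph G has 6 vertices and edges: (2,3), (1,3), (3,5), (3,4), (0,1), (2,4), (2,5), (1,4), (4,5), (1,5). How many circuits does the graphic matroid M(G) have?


A circuit in a graphic matroid = edge set of a simple cycle.
G has 6 vertices and 10 edges.
Enumerating all minimal edge subsets forming cycles...
Total circuits found: 22.

22


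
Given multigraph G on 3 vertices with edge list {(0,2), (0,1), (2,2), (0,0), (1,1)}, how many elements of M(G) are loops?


In a graphic matroid, a loop is a self-loop edge (u,u) with rank 0.
Examining all 5 edges for self-loops...
Self-loops found: (2,2), (0,0), (1,1)
Number of loops = 3.

3


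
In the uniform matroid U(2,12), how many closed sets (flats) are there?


Flats of U(2,12): every subset of size < 2 is a flat, plus E itself.
Count = C(12,0) + C(12,1) + 1
     = 1 + 12 + 1
     = 14.

14


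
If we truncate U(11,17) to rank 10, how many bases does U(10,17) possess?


Truncating U(11,17) to rank 10 gives U(10,17).
Bases of U(10,17) are all 10-element subsets of 17 elements.
Number of bases = (17 choose 10) = 19448.

19448


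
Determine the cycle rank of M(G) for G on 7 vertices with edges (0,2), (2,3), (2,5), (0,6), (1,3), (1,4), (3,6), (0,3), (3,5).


Cycle rank (nullity) = |E| - r(M) = |E| - (|V| - c).
|E| = 9, |V| = 7, c = 1.
Nullity = 9 - (7 - 1) = 9 - 6 = 3.

3


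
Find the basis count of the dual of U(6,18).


The dual of U(r,n) is U(n-r, n) = U(12,18).
Bases of U(12,18) are all (12)-element subsets.
|B(M*)| = C(18,12) = 18! / (12! * 6!) = 18564.

18564


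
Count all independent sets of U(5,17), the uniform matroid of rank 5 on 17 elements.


Independent sets of U(5,17) are all subsets of size <= 5.
Count = C(17,0) + C(17,1) + C(17,2) + C(17,3) + C(17,4) + C(17,5)
     = 1 + 17 + 136 + 680 + 2380 + 6188
     = 9402.

9402


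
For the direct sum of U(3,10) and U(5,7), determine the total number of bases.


Bases of a direct sum M1 + M2: |B| = |B(M1)| * |B(M2)|.
|B(U(3,10))| = C(10,3) = 120.
|B(U(5,7))| = C(7,5) = 21.
Total bases = 120 * 21 = 2520.

2520


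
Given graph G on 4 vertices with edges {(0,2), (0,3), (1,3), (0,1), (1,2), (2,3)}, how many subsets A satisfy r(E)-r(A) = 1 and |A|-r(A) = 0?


R(x,y) = sum over A in 2^E of x^(r(E)-r(A)) * y^(|A|-r(A)).
G has 4 vertices, 6 edges. r(E) = 3.
Enumerate all 2^6 = 64 subsets.
Count subsets with r(E)-r(A)=1 and |A|-r(A)=0: 15.

15


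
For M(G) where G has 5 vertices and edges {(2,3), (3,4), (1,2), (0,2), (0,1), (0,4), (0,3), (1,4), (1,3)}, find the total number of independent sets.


An independent set in a graphic matroid is an acyclic edge subset.
G has 5 vertices and 9 edges.
Enumerate all 2^9 = 512 subsets, checking for acyclicity.
Total independent sets = 198.

198


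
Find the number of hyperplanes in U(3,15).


Hyperplanes of U(3,15) are flats of rank 2.
In a uniform matroid, these are exactly the (2)-element subsets.
Count = C(15,2) = (15 * 14) / (1 * 2) = 105.

105


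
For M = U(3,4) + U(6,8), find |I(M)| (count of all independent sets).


For a direct sum, |I(M1+M2)| = |I(M1)| * |I(M2)|.
|I(U(3,4))| = sum C(4,k) for k=0..3 = 15.
|I(U(6,8))| = sum C(8,k) for k=0..6 = 247.
Total = 15 * 247 = 3705.

3705


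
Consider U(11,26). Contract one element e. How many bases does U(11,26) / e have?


Contracting e from U(11,26) gives U(10,25).
Bases of U(10,25) = C(25,10) = 25! / (10! * 15!) = 3268760.

3268760


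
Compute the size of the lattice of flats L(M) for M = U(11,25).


Flats of U(11,25): every subset of size < 11 is a flat, plus E itself.
Count = (25 choose 0) + (25 choose 1) + (25 choose 2) + (25 choose 3) + (25 choose 4) + (25 choose 5) + (25 choose 6) + (25 choose 7) + (25 choose 8) + (25 choose 9) + (25 choose 10) + 1
     = 1 + 25 + 300 + 2300 + 12650 + 53130 + 177100 + 480700 + 1081575 + 2042975 + 3268760 + 1
     = 7119517.

7119517
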